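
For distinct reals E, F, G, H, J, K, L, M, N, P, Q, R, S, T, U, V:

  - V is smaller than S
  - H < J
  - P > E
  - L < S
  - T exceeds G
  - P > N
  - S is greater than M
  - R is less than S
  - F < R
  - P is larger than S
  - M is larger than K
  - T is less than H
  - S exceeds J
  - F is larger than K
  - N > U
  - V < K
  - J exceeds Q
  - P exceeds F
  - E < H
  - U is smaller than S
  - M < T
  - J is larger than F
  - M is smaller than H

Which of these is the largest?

Chaining downward from P: directly below it, F, E, N, S; then V, K, U, M, R, L, J; then Q, H; then T; then G.
That covers every other element, and nothing is given above P, so P is the largest.

P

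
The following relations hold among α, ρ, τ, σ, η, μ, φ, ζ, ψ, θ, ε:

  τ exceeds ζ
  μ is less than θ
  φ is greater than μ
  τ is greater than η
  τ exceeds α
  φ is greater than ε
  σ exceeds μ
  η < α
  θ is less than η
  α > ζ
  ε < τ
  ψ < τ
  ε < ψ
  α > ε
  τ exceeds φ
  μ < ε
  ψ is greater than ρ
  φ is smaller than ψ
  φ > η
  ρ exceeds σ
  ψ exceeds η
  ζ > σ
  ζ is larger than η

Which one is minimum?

Chaining upward from μ: directly above it, σ, ε, θ, φ; then η, ρ, ζ, ψ, α, τ.
That covers every other element, and nothing is given below μ, so μ is the minimum.

μ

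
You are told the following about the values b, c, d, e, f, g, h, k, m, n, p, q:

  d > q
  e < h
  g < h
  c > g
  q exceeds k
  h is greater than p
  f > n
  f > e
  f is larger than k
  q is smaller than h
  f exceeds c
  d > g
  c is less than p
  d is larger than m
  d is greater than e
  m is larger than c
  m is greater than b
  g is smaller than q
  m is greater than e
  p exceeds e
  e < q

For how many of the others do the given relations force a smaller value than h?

6

The elements the relations force below h are k, g, c, e, p, q — no chain reaches any other.
That is 6.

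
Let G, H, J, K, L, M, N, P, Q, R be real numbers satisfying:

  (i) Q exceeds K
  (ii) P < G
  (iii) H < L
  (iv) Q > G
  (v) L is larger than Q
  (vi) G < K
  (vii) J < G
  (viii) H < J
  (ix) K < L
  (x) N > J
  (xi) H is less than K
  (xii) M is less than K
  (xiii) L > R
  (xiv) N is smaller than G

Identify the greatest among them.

Chaining downward from L: directly below it, H, R, K, Q; then G, M; then J, P, N.
That covers every other element, and nothing is given above L, so L is the greatest.

L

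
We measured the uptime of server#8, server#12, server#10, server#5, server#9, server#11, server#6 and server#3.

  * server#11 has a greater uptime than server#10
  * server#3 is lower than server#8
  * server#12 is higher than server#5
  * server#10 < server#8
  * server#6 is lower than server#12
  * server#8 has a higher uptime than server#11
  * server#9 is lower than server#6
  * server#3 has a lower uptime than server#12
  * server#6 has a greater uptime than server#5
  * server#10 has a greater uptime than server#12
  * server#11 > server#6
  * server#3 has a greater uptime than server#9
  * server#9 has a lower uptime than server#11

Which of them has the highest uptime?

Chaining downward from server#8: directly below it, server#3, server#10, server#11; then server#9, server#6, server#12; then server#5.
That covers every other element, and nothing is given above server#8, so server#8 is the highest uptime.

server#8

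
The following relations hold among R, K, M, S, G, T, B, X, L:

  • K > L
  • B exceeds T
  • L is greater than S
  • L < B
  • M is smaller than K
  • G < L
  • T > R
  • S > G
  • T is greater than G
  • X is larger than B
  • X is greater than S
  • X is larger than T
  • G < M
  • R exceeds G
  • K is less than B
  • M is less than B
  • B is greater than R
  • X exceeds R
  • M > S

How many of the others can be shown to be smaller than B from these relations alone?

7

Directly below B: M, L, R, T, K.
One step further: G, S (7 so far).
Nothing else is reachable below B; 7 in all.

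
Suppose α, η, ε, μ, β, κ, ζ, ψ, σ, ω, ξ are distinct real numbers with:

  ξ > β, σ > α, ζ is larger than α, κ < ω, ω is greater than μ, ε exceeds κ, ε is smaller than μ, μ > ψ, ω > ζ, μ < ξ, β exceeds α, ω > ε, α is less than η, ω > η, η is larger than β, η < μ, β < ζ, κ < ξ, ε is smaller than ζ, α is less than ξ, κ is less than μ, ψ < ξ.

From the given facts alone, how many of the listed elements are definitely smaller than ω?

8

Directly below ω: κ, ε, η, μ, ζ.
One step further: α, ψ, β (8 so far).
Nothing else is reachable below ω; 8 in all.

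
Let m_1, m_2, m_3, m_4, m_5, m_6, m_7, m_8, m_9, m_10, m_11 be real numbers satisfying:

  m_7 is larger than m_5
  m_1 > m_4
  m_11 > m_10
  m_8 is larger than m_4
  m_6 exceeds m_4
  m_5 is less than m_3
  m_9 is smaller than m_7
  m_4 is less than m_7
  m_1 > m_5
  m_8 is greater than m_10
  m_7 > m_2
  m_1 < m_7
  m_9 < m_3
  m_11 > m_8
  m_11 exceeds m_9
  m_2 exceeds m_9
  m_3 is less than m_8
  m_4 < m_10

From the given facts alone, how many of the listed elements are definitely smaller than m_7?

The elements the relations force below m_7 are m_4, m_9, m_5, m_2, m_1 — no chain reaches any other.
That is 5.

5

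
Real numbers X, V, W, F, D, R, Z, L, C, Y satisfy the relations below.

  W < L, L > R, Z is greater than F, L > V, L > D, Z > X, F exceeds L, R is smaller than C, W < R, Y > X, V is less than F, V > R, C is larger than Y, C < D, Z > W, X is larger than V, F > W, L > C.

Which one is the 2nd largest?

Piecing the relations together gives one ordering: W < R < V < X < Y < C < D < L < F < Z.
Counting 2 from the largest end gives F.

F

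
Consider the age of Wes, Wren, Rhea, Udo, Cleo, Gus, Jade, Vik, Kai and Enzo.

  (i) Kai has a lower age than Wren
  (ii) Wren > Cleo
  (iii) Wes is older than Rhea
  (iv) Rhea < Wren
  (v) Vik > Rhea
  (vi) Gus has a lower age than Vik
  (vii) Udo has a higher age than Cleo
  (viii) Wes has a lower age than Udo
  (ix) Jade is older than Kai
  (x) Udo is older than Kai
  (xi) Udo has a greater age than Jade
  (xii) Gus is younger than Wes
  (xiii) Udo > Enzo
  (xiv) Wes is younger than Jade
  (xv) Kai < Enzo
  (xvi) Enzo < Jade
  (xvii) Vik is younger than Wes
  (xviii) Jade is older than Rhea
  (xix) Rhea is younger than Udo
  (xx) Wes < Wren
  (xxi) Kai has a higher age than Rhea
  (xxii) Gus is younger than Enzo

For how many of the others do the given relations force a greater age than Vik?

Directly above Vik: Wes.
One step further: Jade, Wren, Udo (4 so far).
Nothing else is reachable above Vik; 4 in all.

4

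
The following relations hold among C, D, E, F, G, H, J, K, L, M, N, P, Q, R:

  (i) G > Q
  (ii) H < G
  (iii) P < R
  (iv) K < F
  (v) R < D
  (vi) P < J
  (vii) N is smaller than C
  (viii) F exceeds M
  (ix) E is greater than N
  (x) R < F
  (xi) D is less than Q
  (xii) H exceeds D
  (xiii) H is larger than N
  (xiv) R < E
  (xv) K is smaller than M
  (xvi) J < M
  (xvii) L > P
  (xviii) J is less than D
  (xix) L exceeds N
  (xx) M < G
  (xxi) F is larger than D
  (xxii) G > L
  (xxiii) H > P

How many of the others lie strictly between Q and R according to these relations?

1

Chaining upward from R reaches: D, E, H, G, F.
Chaining downward from Q reaches: P, J, D.
Strictly between R and Q are those in both lists: D — 1 element.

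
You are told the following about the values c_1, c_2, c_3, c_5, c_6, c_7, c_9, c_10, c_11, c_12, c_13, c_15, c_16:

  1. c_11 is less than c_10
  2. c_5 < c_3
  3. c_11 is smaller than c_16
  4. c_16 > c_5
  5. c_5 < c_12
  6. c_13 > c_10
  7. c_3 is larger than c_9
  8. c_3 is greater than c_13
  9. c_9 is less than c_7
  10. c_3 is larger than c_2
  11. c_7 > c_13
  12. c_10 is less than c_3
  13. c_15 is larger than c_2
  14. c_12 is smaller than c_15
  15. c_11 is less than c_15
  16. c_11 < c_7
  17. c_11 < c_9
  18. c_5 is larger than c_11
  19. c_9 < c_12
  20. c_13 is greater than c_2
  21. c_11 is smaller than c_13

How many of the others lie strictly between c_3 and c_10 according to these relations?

Chaining upward from c_10 reaches: c_13, c_7.
Chaining downward from c_3 reaches: c_11, c_2, c_5, c_9, c_13.
Strictly between c_10 and c_3 are those in both lists: c_13 — 1 element.

1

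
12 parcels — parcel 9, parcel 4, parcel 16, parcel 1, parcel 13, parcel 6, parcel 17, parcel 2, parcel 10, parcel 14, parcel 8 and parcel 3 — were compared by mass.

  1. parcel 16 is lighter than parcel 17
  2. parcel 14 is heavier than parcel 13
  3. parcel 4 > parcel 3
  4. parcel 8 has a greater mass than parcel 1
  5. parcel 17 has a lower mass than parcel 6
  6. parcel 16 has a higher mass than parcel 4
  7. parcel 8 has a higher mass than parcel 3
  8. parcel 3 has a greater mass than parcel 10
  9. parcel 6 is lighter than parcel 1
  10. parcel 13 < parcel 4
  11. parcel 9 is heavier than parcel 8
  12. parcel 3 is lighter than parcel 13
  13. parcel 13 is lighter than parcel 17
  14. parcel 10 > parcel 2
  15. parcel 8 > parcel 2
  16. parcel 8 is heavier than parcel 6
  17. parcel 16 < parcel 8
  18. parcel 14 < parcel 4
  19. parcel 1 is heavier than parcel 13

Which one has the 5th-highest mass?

Piecing the relations together gives one ordering: parcel 2 < parcel 10 < parcel 3 < parcel 13 < parcel 14 < parcel 4 < parcel 16 < parcel 17 < parcel 6 < parcel 1 < parcel 8 < parcel 9.
The 5th largest is parcel 17.

parcel 17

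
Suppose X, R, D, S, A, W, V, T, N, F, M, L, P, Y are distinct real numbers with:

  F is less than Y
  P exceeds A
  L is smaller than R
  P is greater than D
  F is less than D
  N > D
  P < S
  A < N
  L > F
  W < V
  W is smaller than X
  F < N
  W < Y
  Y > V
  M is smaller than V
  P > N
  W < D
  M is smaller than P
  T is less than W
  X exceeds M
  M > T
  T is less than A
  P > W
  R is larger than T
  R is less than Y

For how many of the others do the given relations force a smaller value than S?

Directly below S: P.
One step further: A, W, D, N, M (6 so far).
One step further: F, T (8 so far).
No other element is forced below S by the given relations, so the count is 8.

8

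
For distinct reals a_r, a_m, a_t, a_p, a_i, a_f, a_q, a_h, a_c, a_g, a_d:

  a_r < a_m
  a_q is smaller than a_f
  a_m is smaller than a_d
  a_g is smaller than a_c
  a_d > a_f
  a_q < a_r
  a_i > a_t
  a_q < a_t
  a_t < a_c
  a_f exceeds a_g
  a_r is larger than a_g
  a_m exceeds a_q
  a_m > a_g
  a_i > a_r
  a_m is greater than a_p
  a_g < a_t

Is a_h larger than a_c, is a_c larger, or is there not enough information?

Following every chain through a_h: nothing is chained to a_h.
a_c is not reached, and no chain runs the other way from a_c to a_h.
So the given relations leave the order of a_h and a_c undetermined.

undetermined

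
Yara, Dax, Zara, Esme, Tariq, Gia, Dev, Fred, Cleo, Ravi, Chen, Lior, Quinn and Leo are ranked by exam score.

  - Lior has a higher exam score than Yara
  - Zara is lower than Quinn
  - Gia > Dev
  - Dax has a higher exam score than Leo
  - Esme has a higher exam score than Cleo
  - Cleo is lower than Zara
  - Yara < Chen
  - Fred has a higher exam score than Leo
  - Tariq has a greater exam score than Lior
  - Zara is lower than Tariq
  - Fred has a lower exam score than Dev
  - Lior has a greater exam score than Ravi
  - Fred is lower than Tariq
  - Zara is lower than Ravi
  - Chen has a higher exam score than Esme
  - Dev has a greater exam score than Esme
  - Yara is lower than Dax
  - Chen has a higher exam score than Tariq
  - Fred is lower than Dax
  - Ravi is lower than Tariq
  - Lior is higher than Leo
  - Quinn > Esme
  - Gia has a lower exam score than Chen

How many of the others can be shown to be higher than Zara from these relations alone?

From Zara the given relations immediately reach Ravi, Quinn, Tariq.
From those, Lior, Chen — 5 in total.
No other element is forced above Zara by the given relations, so the count is 5.

5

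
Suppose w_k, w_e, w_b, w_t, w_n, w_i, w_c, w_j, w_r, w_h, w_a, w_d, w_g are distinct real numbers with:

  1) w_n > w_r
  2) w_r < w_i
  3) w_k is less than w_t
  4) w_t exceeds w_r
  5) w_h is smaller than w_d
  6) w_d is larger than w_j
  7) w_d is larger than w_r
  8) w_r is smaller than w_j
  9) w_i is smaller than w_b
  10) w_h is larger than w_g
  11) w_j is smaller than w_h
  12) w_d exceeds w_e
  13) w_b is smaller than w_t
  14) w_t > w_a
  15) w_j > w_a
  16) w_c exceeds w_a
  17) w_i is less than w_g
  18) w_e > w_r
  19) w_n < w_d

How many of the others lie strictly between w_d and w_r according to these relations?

6

The relations place w_r below w_d. An element lies strictly between them when it is forced above w_r and also forced below w_d.
Above w_r: {w_i, w_b, w_n, w_j, w_g, w_h, w_e, w_t}. Below w_d: {w_i, w_a, w_n, w_j, w_g, w_h, w_e}.
Intersection: {w_i, w_n, w_j, w_g, w_h, w_e} — 6.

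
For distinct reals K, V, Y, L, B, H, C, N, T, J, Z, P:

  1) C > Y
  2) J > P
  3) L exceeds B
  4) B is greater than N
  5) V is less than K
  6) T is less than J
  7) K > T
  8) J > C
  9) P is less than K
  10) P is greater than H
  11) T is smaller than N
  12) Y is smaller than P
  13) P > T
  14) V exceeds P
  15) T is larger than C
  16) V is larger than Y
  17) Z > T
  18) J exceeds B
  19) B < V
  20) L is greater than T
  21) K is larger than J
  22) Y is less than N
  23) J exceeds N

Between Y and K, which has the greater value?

The relevant relations are Y < C; C < T; T < P; P < V; V < K.
Together: Y < C < T < P < V < K.
So Y < K; K is the larger of the two.

K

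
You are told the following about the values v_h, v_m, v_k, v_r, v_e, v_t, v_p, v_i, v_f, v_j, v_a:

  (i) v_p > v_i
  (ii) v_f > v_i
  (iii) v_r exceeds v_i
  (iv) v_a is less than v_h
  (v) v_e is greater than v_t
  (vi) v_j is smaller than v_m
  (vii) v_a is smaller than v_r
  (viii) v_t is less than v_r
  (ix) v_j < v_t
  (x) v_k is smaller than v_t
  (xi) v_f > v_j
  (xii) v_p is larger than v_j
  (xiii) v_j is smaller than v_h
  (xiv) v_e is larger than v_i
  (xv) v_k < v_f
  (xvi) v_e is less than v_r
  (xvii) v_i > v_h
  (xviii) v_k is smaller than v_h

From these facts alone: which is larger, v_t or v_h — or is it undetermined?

Following every chain through v_h: above v_h we get v_i, v_f, v_e, v_r, v_p; below v_h we get v_k, v_a, v_j.
v_t is not reached, and no chain runs the other way from v_t to v_h.
So the given relations leave the order of v_h and v_t undetermined.

undetermined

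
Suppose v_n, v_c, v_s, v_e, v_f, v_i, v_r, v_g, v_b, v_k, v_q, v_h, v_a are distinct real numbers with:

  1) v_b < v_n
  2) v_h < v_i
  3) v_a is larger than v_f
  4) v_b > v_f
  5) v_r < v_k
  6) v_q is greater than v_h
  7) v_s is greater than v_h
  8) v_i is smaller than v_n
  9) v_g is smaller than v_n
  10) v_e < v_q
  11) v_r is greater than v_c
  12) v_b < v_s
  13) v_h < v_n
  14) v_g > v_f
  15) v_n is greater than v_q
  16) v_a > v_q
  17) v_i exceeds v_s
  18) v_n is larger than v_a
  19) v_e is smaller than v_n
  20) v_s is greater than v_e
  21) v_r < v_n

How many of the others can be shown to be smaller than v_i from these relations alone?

5

From v_i the given relations immediately reach v_h, v_s.
From those, v_e, v_b — 4 in total.
From those, v_f — 5 in total.
No other element is forced below v_i by the given relations, so the count is 5.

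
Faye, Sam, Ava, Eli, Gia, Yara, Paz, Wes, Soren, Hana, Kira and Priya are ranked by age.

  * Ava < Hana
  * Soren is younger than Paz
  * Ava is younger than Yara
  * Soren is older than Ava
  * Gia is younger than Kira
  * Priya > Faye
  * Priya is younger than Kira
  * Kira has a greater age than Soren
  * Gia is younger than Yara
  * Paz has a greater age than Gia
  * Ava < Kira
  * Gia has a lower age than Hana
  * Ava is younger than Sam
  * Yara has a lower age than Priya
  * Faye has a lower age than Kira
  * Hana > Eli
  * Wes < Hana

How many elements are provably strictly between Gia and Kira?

The relations place Gia below Kira. An element lies strictly between them when it is forced above Gia and also forced below Kira.
Above Gia: {Hana, Yara, Priya, Paz}. Below Kira: {Ava, Soren, Faye, Yara, Priya}.
Intersection: {Yara, Priya} — 2.

2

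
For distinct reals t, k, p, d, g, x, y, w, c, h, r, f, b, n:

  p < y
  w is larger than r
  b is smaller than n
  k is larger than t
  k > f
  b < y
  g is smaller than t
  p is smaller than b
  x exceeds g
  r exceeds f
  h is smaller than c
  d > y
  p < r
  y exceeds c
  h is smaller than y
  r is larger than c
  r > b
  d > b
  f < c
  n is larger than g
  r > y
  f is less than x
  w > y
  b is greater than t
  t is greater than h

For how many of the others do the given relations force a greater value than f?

7

The elements the relations force above f are x, c, k, y, r, w, d — no chain reaches any other.
That is 7.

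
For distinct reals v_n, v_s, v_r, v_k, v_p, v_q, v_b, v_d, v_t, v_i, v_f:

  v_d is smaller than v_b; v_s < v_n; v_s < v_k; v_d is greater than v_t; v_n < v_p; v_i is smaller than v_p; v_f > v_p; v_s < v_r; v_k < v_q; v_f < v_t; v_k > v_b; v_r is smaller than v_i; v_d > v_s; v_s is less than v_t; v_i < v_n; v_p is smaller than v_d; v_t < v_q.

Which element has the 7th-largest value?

v_p

Piecing the relations together gives one ordering: v_s < v_r < v_i < v_n < v_p < v_f < v_t < v_d < v_b < v_k < v_q.
The 7th largest is v_p.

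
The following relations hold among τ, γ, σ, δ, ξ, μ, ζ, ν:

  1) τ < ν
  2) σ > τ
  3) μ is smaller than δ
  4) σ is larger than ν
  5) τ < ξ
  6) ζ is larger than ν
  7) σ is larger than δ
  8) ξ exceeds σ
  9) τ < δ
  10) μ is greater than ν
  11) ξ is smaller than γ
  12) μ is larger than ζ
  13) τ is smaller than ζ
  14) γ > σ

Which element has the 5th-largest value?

μ

The consecutive relations fix a unique order: τ < ν < ζ < μ < δ < σ < ξ < γ.
Counting 5 from the largest end gives μ.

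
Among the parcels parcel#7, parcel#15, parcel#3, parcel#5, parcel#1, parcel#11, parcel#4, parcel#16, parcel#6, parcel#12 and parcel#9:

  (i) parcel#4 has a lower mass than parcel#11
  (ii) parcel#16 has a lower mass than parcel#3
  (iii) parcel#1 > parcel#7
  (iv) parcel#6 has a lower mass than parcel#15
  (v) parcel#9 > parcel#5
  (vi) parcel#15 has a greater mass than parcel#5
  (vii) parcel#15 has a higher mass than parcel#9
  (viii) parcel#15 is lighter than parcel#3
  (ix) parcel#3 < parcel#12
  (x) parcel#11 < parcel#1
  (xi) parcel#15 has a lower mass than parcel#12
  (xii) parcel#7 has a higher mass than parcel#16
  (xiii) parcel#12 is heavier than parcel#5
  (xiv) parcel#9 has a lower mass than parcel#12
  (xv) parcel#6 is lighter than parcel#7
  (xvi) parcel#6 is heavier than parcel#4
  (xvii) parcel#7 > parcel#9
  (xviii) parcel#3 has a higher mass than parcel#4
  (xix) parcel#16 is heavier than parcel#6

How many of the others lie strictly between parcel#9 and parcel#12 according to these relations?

2

The relations place parcel#9 below parcel#12. An element lies strictly between them when it is forced above parcel#9 and also forced below parcel#12.
Above parcel#9: {parcel#15, parcel#7, parcel#3, parcel#1}. Below parcel#12: {parcel#5, parcel#4, parcel#6, parcel#16, parcel#15, parcel#3}.
Intersection: {parcel#15, parcel#3} — 2.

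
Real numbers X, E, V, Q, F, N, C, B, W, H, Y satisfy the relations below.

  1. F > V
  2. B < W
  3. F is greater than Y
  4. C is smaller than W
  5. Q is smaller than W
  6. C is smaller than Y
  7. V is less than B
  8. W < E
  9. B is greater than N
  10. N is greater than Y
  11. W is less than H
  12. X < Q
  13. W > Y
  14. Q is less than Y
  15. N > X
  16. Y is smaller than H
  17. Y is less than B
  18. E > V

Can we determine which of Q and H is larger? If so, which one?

Q < Y and Y < N give Q < N.
With N < B: Q < Y < N < B.
With B < W: Q < Y < N < B < W.
Then W < H extends the chain to H.
So H is larger.

H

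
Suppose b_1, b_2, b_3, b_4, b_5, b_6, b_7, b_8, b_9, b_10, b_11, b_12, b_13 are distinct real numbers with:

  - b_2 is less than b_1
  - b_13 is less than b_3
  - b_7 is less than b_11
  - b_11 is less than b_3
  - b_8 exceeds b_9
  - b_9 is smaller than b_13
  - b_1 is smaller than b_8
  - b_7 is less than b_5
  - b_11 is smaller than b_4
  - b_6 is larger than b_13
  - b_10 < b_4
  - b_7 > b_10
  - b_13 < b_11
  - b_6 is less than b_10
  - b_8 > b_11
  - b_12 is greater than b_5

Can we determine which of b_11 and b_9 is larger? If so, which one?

b_9 < b_13 and b_13 < b_6 give b_9 < b_6.
With b_6 < b_10: b_9 < b_13 < b_6 < b_10.
Then b_10 < b_7 extends the chain to b_7.
Then b_7 < b_11 extends the chain to b_11.
So b_11 is larger.

b_11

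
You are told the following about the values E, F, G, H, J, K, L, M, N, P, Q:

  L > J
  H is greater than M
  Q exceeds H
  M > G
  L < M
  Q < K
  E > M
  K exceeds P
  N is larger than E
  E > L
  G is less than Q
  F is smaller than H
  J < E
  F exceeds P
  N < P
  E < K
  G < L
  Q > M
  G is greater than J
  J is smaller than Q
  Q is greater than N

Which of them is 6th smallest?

N

The consecutive relations fix a unique order: J < G < L < M < E < N < P < F < H < Q < K.
Counting 6 from the smallest end gives N.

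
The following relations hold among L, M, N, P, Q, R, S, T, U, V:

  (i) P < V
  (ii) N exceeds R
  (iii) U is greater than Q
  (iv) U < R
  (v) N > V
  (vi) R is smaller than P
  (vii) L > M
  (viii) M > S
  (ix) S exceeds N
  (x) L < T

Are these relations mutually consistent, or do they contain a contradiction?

Every relation is compatible with Q < U < R < P < V < N < S < M < L < T; the set is consistent.

consistent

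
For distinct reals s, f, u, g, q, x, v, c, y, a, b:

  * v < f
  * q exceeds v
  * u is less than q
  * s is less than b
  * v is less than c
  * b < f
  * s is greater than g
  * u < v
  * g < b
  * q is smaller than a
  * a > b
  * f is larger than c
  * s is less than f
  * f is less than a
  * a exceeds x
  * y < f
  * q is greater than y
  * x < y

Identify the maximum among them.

a

x is not greatest since x < a; g is not greatest since g < s; u is not greatest since u < v; s is not greatest since s < b; v is not greatest since v < f; c is not greatest since c < f; y is not greatest since y < q; b is not greatest since b < a; q is not greatest since q < a; f is not greatest since f < a.
Only a has nothing above it, so a is the maximum.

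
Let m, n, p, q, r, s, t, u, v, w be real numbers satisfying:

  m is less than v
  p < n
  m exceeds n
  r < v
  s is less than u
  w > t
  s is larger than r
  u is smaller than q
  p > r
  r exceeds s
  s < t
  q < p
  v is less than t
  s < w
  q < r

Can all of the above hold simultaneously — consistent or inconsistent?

Chaining the given relations yields s < u < q < r, so s < r. But one relation states r < s. These cannot both hold.

inconsistent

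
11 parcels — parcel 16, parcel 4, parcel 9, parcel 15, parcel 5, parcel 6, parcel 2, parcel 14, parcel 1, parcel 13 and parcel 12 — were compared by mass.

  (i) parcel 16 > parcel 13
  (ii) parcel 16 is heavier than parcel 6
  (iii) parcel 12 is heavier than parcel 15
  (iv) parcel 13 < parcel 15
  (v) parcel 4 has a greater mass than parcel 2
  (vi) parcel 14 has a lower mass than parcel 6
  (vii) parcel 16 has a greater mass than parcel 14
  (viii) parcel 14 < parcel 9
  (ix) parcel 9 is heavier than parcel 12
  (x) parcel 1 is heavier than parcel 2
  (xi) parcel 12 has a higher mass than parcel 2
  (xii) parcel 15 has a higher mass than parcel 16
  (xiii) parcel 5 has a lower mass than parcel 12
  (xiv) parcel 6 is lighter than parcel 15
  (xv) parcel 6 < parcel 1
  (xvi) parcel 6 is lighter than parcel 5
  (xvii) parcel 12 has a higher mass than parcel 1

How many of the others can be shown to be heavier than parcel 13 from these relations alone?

From parcel 13 the given relations immediately reach parcel 16, parcel 15.
From those, parcel 12 — 3 in total.
From those, parcel 9 — 4 in total.
No other element is forced above parcel 13 by the given relations, so the count is 4.

4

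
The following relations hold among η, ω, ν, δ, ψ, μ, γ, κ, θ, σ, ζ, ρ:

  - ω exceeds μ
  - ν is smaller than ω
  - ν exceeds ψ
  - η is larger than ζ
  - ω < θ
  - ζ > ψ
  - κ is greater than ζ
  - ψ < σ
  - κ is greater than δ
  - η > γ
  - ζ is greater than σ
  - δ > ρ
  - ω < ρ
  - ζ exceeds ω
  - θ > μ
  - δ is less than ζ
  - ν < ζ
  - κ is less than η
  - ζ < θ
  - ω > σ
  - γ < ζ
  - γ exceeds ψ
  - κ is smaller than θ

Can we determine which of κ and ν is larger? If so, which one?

Following the relations from ν: ν < ω < ρ < δ < ζ < κ.
So κ is larger.

κ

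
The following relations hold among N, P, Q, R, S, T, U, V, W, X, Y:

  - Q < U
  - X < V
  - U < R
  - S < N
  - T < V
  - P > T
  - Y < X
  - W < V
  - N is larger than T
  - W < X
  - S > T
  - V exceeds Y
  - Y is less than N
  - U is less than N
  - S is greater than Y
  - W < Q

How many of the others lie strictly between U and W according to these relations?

1

Chaining upward from W reaches: Q, X, R, V, N.
Chaining downward from U reaches: Q.
Strictly between W and U are those in both lists: Q — 1 element.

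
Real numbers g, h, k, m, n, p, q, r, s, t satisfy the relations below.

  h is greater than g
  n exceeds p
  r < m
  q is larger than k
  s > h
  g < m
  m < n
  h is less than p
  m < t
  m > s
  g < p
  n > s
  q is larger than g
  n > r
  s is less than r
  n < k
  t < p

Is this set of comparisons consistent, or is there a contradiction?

The single ordering g < h < s < r < m < t < p < n < k < q satisfies every listed relation, so no contradiction arises.

consistent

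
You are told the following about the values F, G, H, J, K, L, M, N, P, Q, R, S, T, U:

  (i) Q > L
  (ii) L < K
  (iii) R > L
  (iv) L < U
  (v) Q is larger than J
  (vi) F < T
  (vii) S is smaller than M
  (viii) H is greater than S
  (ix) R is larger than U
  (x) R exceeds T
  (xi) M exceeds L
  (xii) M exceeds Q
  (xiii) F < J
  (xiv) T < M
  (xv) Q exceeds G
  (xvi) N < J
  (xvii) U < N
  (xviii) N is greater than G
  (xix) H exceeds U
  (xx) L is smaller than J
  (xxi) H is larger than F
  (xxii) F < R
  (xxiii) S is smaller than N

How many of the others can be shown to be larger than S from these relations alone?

Directly above S: N, M, H.
One step further: J (4 so far).
One step further: Q (5 so far).
Nothing else is reachable above S; 5 in all.

5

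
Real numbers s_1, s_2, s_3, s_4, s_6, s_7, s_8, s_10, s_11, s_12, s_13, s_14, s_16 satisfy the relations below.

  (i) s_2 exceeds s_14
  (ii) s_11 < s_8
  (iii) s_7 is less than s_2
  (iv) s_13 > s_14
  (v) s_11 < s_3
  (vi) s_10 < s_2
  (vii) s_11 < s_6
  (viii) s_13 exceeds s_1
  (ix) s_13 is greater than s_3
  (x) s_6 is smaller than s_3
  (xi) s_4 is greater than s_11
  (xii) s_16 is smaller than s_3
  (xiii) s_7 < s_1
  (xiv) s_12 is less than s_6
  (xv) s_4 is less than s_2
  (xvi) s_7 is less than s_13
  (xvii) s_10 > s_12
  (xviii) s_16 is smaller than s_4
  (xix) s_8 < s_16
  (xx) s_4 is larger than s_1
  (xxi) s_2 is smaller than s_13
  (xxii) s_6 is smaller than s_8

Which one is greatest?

s_12 is not greatest since s_12 < s_6; s_7 is not greatest since s_7 < s_13; s_11 is not greatest since s_11 < s_6; s_10 is not greatest since s_10 < s_2; s_6 is not greatest since s_6 < s_3; s_1 is not greatest since s_1 < s_4; s_8 is not greatest since s_8 < s_16; s_14 is not greatest since s_14 < s_13; s_16 is not greatest since s_16 < s_3; s_3 is not greatest since s_3 < s_13; s_4 is not greatest since s_4 < s_2; s_2 is not greatest since s_2 < s_13.
Only s_13 has nothing above it, so s_13 is the greatest.

s_13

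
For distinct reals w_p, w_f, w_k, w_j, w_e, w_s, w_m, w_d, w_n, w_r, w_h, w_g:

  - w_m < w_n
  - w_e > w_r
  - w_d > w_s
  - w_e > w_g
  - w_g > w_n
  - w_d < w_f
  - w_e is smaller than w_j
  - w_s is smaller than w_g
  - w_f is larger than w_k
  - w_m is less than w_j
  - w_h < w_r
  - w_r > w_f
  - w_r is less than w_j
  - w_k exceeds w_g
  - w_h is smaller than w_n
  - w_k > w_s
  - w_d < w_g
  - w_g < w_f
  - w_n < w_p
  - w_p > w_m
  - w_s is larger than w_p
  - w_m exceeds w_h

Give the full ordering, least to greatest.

w_h < w_m < w_n < w_p < w_s < w_d < w_g < w_k < w_f < w_r < w_e < w_j

The consecutive links are each given: w_h < w_m; w_m < w_n; w_n < w_p; w_p < w_s; w_s < w_d; w_d < w_g; w_g < w_k; w_k < w_f; w_f < w_r; w_r < w_e; w_e < w_j.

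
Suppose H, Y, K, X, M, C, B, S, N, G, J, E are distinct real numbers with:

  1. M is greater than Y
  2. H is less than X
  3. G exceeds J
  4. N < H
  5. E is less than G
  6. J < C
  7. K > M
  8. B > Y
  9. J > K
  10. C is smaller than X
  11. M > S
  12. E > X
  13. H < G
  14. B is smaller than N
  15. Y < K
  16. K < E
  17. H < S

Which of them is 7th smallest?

Chaining the given pairs: Y < B < N < H < S < M < K < J < C < X < E < G.
The 7th smallest is K.

K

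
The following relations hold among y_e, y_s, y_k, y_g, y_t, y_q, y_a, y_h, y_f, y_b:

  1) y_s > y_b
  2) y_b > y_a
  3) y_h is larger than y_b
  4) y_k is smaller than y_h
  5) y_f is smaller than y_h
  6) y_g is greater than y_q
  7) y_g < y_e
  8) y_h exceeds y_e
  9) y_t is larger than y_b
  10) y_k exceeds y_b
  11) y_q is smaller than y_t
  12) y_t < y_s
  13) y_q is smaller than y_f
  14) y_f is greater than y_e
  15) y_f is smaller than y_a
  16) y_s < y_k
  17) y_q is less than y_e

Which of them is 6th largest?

y_a

Piecing the relations together gives one ordering: y_q < y_g < y_e < y_f < y_a < y_b < y_t < y_s < y_k < y_h.
The 6th largest is y_a.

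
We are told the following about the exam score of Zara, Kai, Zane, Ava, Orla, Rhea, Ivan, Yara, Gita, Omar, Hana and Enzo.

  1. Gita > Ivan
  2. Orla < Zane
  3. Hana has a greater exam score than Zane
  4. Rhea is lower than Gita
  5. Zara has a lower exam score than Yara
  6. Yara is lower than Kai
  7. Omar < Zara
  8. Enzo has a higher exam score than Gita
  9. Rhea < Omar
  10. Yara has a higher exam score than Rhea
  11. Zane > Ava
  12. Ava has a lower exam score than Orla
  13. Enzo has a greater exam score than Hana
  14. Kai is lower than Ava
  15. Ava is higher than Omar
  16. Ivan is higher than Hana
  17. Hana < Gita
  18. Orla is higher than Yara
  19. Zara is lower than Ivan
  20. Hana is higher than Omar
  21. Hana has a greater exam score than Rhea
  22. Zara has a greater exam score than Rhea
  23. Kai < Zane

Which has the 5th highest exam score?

Zane

The consecutive relations fix a unique order: Rhea < Omar < Zara < Yara < Kai < Ava < Orla < Zane < Hana < Ivan < Gita < Enzo.
Counting 5 from the largest end gives Zane.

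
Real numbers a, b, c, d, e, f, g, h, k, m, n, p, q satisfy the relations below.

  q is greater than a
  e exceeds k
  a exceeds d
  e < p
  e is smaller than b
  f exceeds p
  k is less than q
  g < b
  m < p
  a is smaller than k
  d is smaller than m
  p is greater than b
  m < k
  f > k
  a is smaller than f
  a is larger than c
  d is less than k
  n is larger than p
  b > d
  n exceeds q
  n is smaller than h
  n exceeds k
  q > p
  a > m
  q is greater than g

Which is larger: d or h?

h

d < m and m < a give d < a.
Then a < k extends the chain to k.
Then k < e extends the chain to e.
With e < b: d < m < a < k < e < b.
With b < p: d < m < a < k < e < b < p.
With p < q: d < m < a < k < e < b < p < q.
With q < n: d < m < a < k < e < b < p < q < n.
Then n < h extends the chain to h.
So d < h; h is the larger of the two.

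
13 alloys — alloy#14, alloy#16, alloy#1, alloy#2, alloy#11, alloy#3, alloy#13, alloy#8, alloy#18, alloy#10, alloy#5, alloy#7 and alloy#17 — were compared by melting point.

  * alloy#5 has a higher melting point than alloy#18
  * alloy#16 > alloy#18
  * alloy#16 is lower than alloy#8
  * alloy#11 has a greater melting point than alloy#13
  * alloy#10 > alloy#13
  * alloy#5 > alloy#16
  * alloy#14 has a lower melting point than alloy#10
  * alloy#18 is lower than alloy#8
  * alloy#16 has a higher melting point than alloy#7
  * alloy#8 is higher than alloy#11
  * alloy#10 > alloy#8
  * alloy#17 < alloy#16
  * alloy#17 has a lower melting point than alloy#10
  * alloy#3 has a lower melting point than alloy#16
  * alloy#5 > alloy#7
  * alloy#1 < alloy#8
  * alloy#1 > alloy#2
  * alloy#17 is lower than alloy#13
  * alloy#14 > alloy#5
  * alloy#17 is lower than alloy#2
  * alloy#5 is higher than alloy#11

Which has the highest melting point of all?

Chaining downward from alloy#10: directly below it, alloy#17, alloy#13, alloy#14, alloy#8; then alloy#18, alloy#1, alloy#16, alloy#11, alloy#5; then alloy#2, alloy#3, alloy#7.
That covers every other element, and nothing is given above alloy#10, so alloy#10 is the highest melting point.

alloy#10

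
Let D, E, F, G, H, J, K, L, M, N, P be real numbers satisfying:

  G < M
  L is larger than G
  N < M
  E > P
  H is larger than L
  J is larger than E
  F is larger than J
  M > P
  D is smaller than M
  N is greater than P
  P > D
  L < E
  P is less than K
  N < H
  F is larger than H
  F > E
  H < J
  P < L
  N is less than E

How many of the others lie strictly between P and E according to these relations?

2

The relations place P below E. An element lies strictly between them when it is forced above P and also forced below E.
Above P: {N, L, K, H, J, M, F}. Below E: {D, G, N, L}.
Intersection: {N, L} — 2.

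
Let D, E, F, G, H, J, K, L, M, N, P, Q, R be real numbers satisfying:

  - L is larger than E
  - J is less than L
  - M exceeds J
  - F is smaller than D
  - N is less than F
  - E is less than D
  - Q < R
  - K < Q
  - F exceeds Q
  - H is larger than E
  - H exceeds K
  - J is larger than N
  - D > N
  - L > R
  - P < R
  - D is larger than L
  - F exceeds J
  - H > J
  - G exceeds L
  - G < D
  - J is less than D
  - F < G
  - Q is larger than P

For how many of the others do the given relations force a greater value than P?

Directly above P: Q, R.
One step further: F, L (4 so far).
One step further: G, D (6 so far).
No other element is forced above P by the given relations, so the count is 6.

6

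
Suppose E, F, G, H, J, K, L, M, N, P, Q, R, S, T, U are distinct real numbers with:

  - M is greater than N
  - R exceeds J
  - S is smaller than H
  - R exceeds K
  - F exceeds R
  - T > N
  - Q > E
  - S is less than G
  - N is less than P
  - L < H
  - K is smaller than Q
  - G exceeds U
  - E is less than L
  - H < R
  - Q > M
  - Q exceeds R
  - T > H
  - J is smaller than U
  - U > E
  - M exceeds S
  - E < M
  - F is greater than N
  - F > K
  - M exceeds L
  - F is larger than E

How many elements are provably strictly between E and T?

2

The relations place E below T. An element lies strictly between them when it is forced above E and also forced below T.
Above E: {L, H, M, R, F, U, Q, G}. Below T: {S, N, L, H}.
Intersection: {L, H} — 2.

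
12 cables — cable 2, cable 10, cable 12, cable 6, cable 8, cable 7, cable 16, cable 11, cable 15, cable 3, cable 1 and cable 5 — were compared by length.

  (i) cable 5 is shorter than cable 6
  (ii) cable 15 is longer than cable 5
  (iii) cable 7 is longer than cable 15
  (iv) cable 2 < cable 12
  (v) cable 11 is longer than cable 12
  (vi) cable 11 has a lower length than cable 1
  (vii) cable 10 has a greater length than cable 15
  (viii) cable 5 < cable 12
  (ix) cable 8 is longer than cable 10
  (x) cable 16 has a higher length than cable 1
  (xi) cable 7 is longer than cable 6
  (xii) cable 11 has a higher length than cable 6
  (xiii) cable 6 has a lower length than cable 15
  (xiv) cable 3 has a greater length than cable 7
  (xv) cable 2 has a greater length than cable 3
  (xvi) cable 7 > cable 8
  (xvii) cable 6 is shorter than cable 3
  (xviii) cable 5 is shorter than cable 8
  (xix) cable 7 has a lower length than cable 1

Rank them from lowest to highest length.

cable 5 < cable 6 < cable 15 < cable 10 < cable 8 < cable 7 < cable 3 < cable 2 < cable 12 < cable 11 < cable 1 < cable 16

Each adjacent pair is fixed by a given relation: cable 5 < cable 6; cable 6 < cable 15; cable 15 < cable 10; cable 10 < cable 8; cable 8 < cable 7; cable 7 < cable 3; cable 3 < cable 2; cable 2 < cable 12; cable 12 < cable 11; cable 11 < cable 1; cable 1 < cable 16. Chaining them end to end gives the full order.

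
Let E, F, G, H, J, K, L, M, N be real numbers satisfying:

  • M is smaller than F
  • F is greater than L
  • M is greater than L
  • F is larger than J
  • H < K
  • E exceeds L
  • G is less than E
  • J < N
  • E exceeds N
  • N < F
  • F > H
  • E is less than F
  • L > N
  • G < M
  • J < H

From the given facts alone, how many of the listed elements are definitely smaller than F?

7

From F the given relations immediately reach J, H, N, L, M, E.
From those, G — 7 in total.
No other element is forced below F by the given relations, so the count is 7.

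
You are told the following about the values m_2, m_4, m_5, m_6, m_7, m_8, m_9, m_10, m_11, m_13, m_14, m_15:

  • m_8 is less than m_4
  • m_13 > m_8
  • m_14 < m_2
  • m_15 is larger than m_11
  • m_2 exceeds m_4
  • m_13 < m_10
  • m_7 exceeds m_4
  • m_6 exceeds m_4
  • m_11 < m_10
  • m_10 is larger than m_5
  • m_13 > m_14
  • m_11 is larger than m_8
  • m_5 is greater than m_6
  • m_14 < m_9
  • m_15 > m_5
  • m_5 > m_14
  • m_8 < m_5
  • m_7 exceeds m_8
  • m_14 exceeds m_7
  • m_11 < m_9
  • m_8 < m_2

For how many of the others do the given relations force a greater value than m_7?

7

The elements the relations force above m_7 are m_14, m_5, m_13, m_9, m_10, m_2, m_15 — no chain reaches any other.
That is 7.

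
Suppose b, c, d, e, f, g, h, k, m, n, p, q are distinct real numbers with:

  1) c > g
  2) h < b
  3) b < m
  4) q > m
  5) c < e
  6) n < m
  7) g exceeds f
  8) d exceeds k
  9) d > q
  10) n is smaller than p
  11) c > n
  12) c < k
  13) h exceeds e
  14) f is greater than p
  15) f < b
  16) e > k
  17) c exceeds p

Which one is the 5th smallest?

Piecing the relations together gives one ordering: n < p < f < g < c < k < e < h < b < m < q < d.
Counting 5 from the smallest end gives c.

c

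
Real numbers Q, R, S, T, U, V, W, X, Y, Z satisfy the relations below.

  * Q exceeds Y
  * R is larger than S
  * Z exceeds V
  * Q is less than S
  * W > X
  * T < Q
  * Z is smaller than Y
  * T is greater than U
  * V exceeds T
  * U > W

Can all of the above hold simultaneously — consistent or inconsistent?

consistent

Every relation is compatible with X < W < U < T < V < Z < Y < Q < S < R; the set is consistent.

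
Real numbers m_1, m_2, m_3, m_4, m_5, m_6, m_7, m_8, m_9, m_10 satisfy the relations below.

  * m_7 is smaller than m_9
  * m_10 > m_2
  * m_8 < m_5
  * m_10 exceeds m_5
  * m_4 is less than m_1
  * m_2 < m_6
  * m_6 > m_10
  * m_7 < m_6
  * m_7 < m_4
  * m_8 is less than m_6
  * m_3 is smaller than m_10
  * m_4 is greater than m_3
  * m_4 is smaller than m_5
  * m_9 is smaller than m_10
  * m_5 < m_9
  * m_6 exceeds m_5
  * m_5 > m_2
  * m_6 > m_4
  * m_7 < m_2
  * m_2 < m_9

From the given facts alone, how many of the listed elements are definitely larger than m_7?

7

Directly above m_7: m_2, m_4, m_9, m_6.
One step further: m_5, m_1, m_10 (7 so far).
No other element is forced above m_7 by the given relations, so the count is 7.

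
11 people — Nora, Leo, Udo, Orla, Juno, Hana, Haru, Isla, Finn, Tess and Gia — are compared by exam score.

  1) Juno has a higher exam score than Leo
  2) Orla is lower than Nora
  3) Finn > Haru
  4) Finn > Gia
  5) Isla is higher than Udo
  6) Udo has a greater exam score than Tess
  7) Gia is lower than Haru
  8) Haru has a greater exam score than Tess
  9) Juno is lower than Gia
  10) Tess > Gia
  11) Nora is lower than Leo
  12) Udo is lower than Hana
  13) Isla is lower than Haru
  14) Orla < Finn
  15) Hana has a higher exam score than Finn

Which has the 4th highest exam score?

The consecutive relations fix a unique order: Orla < Nora < Leo < Juno < Gia < Tess < Udo < Isla < Haru < Finn < Hana.
Counting 4 from the largest end gives Isla.

Isla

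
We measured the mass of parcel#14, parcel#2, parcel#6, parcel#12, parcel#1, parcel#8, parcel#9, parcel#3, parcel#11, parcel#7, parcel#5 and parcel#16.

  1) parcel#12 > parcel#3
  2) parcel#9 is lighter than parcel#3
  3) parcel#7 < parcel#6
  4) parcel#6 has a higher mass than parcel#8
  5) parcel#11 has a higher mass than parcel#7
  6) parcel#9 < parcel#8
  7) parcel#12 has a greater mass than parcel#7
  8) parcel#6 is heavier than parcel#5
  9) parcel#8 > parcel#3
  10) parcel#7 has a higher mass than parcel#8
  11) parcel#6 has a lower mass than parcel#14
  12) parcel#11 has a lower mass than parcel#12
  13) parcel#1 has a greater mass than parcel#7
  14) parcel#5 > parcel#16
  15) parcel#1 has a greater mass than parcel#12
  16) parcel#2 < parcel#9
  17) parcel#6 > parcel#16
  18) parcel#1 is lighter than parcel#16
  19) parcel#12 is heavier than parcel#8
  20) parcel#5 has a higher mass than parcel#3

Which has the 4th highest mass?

parcel#16

Piecing the relations together gives one ordering: parcel#2 < parcel#9 < parcel#3 < parcel#8 < parcel#7 < parcel#11 < parcel#12 < parcel#1 < parcel#16 < parcel#5 < parcel#6 < parcel#14.
The 4th largest is parcel#16.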